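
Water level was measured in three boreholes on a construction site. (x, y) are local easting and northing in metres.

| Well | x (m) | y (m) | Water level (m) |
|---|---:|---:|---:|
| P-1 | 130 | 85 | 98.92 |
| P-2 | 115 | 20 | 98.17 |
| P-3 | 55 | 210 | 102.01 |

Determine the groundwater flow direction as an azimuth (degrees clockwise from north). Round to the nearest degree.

Differences from P-1: to P-2 (Δx, Δy, Δh) = (-15, -65, -0.75); to P-3 = (-75, 125, +3.09).
Determinant of the coordinate differences = (-15)·125 − (-75)·(-65) = -6750.
∂h/∂x = [(-0.75)·125 − (+3.09)·(-65)] / -6750 = -0.01587
∂h/∂y = [(-15)·(+3.09) − (-75)·(-0.75)] / -6750 = +0.01520
Flow direction (−∇h) has components (+0.01587 E, -0.01520 N).
Azimuth = atan2(E, N) = atan2(+0.01587, -0.01520) = 133.8° ≈ 134°.

134°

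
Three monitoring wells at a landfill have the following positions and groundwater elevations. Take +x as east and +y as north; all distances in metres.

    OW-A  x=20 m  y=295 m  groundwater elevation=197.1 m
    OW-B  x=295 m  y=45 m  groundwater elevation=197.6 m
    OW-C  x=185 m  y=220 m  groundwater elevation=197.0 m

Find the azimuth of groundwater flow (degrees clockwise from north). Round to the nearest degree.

Taking OW-A as reference: OW-B−OW-A = (275, -250, +0.5); OW-C−OW-A = (165, -75, -0.1).
Determinant of the coordinate differences = 275·(-75) − 165·(-250) = 20625.
∂h/∂x = [(+0.5)·(-75) − (-0.1)·(-250)] / 20625 = -0.003030
∂h/∂y = [275·(-0.1) − 165·(+0.5)] / 20625 = -0.005333
Flow direction (−∇h) has components (+0.003030 E, +0.005333 N).
Azimuth = atan2(E, N) = atan2(+0.003030, +0.005333) = 29.6° ≈ 030°.

030°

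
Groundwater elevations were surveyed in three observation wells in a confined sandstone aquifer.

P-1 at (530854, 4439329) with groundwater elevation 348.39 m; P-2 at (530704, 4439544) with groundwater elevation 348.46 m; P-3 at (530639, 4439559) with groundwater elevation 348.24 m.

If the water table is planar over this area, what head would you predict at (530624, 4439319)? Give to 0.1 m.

Taking P-1 as reference: P-2−P-1 = (-150, 215, +0.07); P-3−P-1 = (-215, 230, -0.15).
Solve a·Δx + b·Δy = Δh: det = (-150)·230 − (-215)·215 = 11725.
∂h/∂x = [(+0.07)·230 − (-0.15)·215] / 11725 = +0.004124
∂h/∂y = [(-150)·(-0.15) − (-215)·(+0.07)] / 11725 = +0.003203
h(530624, 4439319) = 348.39 + (+0.004124)·(-230) + (+0.003203)·(-10) = 348.39 -0.948 -0.032 = 347.410 m.

347.4 m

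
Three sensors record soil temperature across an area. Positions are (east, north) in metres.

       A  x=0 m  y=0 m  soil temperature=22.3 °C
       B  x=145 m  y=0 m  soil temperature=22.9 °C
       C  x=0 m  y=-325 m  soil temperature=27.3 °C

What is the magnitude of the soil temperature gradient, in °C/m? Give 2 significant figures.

0.016 °C/m

∂T/∂x = (22.9 − 22.3) / (145 − 0) = +0.004138
∂T/∂y = (27.3 − 22.3) / (-325 − 0) = -0.01538
|∇f| = √(0.004138² + -0.01538²) = 0.01593 °C/m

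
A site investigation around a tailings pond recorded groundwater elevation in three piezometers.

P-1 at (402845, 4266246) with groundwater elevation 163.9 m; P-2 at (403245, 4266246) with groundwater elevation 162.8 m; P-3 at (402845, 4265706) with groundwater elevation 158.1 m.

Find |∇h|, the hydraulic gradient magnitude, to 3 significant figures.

∂h/∂x = (162.8 − 163.9) / (403245 − 402845) = -0.002750
∂h/∂y = (158.1 − 163.9) / (4265706 − 4266246) = +0.01074
|∇h| = √(-0.002750² + 0.01074²) = 0.01109

0.0111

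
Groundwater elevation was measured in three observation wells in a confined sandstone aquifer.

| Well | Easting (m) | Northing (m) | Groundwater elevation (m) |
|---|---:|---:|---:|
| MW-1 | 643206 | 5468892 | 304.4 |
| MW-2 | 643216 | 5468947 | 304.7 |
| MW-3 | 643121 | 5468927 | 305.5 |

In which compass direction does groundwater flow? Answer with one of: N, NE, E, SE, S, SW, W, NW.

SE

Differences from MW-1: to MW-2 (Δx, Δy, Δh) = (10, 55, +0.3); to MW-3 = (-85, 35, +1.1).
Solve a·Δx + b·Δy = Δh: det = 10·35 − (-85)·55 = 5025.
∂h/∂x = [(+0.3)·35 − (+1.1)·55] / 5025 = -0.009950
∂h/∂y = [10·(+1.1) − (-85)·(+0.3)] / 5025 = +0.007264
Flow = −∇h = (+0.009950 east, -0.007264 north), which points southeast.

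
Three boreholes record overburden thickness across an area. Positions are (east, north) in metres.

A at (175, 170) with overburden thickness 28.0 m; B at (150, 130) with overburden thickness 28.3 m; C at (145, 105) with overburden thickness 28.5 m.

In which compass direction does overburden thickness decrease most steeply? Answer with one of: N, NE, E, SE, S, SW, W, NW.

With d = a·x + b·y + c and A as origin, the differences give:
  (-25)·a + (-40)·b = +0.3
  (-30)·a + (-65)·b = +0.5
Eliminate b (×(-65) and ×(-40), subtract): 425·a = 0.50 → a = ∂d/∂x = +0.001176
Back-substitute: b = ∂d/∂y = -0.008235.
Steepest decrease is along −∇f = (-0.001176 E, +0.008235 N) → north.

N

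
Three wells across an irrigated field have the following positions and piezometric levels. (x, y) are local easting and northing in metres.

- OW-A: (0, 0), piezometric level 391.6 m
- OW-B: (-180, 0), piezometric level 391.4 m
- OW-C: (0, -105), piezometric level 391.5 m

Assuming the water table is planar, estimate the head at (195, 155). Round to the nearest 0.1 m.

∂h/∂x = (391.4 − 391.6) / (-180 − 0) = +0.001111
∂h/∂y = (391.5 − 391.6) / (-105 − 0) = +0.0009524
h(195, 155) = 391.6 + (+0.001111)·(195) + (+0.0009524)·(155) = 391.6 +0.217 +0.148 = 391.964 m.

392.0 m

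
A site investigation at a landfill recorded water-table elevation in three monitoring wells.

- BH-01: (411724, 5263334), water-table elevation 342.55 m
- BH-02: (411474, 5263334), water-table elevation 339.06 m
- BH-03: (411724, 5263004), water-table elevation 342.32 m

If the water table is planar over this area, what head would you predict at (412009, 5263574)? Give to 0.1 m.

∂h/∂x = (339.06 − 342.55) / (411474 − 411724) = +0.01396
∂h/∂y = (342.32 − 342.55) / (5263004 − 5263334) = +0.0006970
h(412009, 5263574) = 342.55 + (+0.01396)·(285) + (+0.0006970)·(240) = 342.55 +3.979 +0.167 = 346.696 m.

346.7 m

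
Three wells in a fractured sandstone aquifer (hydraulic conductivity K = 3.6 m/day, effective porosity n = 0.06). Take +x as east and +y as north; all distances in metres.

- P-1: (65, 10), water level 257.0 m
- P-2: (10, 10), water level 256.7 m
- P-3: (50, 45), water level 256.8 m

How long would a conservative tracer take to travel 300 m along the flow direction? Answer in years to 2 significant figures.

2.1 years

Differences from P-1: to P-2 (Δx, Δy, Δh) = (-55, 0, -0.3); to P-3 = (-15, 35, -0.2).
Determinant of the coordinate differences = (-55)·35 − (-15)·0 = -1925.
∂h/∂x = [(-0.3)·35 − (-0.2)·0] / -1925 = +0.005455
∂h/∂y = [(-55)·(-0.2) − (-15)·(-0.3)] / -1925 = -0.003377
|∇h| = √(0.005455² + -0.003377²) = 0.006416
Seepage velocity v = K·i/n = 3.6 × 0.006416 / 0.06 = 0.385 m/day.
t = 300 / 0.385 = 779.2 days = 2.13 years.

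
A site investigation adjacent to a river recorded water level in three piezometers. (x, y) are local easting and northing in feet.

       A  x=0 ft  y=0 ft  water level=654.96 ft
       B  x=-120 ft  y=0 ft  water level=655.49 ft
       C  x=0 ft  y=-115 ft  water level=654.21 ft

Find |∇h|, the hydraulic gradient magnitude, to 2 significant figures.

0.0079

∂h/∂x = (655.49 − 654.96) / (-120 − 0) = -0.004417
∂h/∂y = (654.21 − 654.96) / (-115 − 0) = +0.006522
|∇h| = √(-0.004417² + 0.006522²) = 0.007877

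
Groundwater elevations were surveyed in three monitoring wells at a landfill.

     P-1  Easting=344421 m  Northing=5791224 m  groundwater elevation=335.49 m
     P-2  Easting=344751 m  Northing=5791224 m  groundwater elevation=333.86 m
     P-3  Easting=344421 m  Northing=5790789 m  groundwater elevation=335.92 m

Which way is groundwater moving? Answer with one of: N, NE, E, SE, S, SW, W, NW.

∂h/∂x = (333.86 − 335.49) / (344751 − 344421) = -0.004939
∂h/∂y = (335.92 − 335.49) / (5790789 − 5791224) = -0.0009885
Flow = −∇h = (+0.004939 east, +0.0009885 north), which points east.

E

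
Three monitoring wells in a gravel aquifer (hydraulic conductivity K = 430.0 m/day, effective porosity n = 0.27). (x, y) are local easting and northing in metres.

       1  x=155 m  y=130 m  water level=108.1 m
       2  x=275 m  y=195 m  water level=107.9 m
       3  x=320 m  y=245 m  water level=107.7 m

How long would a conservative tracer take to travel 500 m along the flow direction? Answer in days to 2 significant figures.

63 days

Differences from 1: to 2 (Δx, Δy, Δh) = (120, 65, -0.2); to 3 = (165, 115, -0.4).
Determinant of the coordinate differences = 120·115 − 165·65 = 3075.
∂h/∂x = [(-0.2)·115 − (-0.4)·65] / 3075 = +0.0009756
∂h/∂y = [120·(-0.4) − 165·(-0.2)] / 3075 = -0.004878
|∇h| = √(0.0009756² + -0.004878²) = 0.004975
Seepage velocity v = K·i/n = 430.0 × 0.004975 / 0.27 = 7.923 m/day.
t = 500 / 7.923 = 63.11 days.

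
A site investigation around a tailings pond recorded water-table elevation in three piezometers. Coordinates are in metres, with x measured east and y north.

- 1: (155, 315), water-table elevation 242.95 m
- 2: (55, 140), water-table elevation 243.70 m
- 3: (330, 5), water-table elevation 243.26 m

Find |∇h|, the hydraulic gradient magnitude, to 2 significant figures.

Differences from 1: to 2 (Δx, Δy, Δh) = (-100, -175, +0.75); to 3 = (175, -310, +0.31).
Determinant of the coordinate differences = (-100)·(-310) − 175·(-175) = 61625.
∂h/∂x = [(+0.75)·(-310) − (+0.31)·(-175)] / 61625 = -0.002892
∂h/∂y = [(-100)·(+0.31) − 175·(+0.75)] / 61625 = -0.002633
|∇h| = √(-0.002892² + -0.002633²) = 0.003911

0.0039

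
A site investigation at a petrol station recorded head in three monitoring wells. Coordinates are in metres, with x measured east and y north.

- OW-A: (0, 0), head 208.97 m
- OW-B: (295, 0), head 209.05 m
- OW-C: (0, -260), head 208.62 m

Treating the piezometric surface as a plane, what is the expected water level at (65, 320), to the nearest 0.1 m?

∂h/∂x = (209.05 − 208.97) / (295 − 0) = +0.0002712
∂h/∂y = (208.62 − 208.97) / (-260 − 0) = +0.001346
h(65, 320) = 208.97 + (+0.0002712)·(65) + (+0.001346)·(320) = 208.97 +0.018 +0.431 = 209.418 m.

209.4 m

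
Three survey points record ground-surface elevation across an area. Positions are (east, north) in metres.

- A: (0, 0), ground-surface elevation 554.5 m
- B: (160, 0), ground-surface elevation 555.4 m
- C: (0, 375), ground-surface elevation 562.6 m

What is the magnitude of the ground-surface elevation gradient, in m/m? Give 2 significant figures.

0.022 m/m

∂z/∂x = (555.4 − 554.5) / (160 − 0) = +0.005625
∂z/∂y = (562.6 − 554.5) / (375 − 0) = +0.02160
|∇f| = √(0.005625² + 0.02160²) = 0.02232 m/m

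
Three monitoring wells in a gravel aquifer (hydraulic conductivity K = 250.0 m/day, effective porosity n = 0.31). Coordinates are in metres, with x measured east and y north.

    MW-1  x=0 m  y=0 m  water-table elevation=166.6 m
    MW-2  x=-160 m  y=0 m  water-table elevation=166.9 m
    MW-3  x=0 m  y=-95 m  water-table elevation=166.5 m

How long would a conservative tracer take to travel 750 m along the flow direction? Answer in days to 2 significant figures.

∂h/∂x = (166.9 − 166.6) / (-160 − 0) = -0.001875
∂h/∂y = (166.5 − 166.6) / (-95 − 0) = +0.001053
|∇h| = √(-0.001875² + 0.001053²) = 0.00215
Seepage velocity v = K·i/n = 250.0 × 0.00215 / 0.31 = 1.734 m/day.
t = 750 / 1.734 = 432.5 days.

430 days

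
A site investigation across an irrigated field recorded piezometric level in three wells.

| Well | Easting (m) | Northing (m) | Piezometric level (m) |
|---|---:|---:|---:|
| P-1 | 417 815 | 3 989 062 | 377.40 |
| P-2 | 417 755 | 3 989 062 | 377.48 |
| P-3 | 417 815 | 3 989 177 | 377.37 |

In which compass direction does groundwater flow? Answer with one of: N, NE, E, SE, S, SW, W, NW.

∂h/∂x = (377.48 − 377.40) / (417755 − 417815) = -0.001333
∂h/∂y = (377.37 − 377.40) / (3989177 − 3989062) = -0.0002609
Flow = −∇h = (+0.001333 east, +0.0002609 north), which points east.

E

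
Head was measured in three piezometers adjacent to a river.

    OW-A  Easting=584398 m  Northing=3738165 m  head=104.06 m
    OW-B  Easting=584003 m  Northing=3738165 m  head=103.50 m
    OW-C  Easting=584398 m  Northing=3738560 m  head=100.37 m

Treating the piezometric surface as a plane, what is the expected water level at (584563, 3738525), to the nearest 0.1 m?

100.9 m

∂h/∂x = (103.50 − 104.06) / (584003 − 584398) = +0.001418
∂h/∂y = (100.37 − 104.06) / (3738560 − 3738165) = -0.009342
h(584563, 3738525) = 104.06 + (+0.001418)·(165) + (-0.009342)·(360) = 104.06 +0.234 -3.363 = 100.931 m.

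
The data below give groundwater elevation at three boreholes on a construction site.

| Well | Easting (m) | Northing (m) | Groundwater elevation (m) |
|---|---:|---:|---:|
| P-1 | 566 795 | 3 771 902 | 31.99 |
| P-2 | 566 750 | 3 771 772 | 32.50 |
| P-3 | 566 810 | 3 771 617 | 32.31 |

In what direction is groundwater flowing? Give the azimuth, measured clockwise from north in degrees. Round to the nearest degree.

With h = a·x + b·y + c and P-1 as origin, the differences give:
  (-45)·a + (-130)·b = +0.51
  15·a + (-285)·b = +0.32
Eliminate b (×(-285) and ×(-130), subtract): 14775·a = -103.750 → a = ∂h/∂x = -0.007022
Back-substitute: b = ∂h/∂y = -0.001492.
Flow direction (−∇h) has components (+0.007022 E, +0.001492 N).
Azimuth = atan2(E, N) = atan2(+0.007022, +0.001492) = 78.0° ≈ 078°.

078°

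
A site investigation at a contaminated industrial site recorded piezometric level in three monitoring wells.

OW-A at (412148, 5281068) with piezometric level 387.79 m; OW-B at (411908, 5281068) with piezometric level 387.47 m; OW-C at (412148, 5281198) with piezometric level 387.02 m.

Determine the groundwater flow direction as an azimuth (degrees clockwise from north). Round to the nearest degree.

∂h/∂x = (387.47 − 387.79) / (411908 − 412148) = +0.001333
∂h/∂y = (387.02 − 387.79) / (5281198 − 5281068) = -0.005923
Flow direction (−∇h) has components (-0.001333 E, +0.005923 N).
Azimuth = atan2(E, N) = atan2(-0.001333, +0.005923) = 347.3° ≈ 347°.

347°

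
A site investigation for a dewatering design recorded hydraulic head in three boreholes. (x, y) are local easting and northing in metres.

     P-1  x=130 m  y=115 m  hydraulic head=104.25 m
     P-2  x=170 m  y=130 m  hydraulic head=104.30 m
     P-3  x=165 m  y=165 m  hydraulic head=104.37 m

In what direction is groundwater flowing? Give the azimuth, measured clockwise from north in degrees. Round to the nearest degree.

193°

Three-point gradient (reference P-1): Δ to P-2 = (40, 15, +0.05), Δ to P-3 = (35, 50, +0.12).
∂h/∂x = +0.0004746, ∂h/∂y = +0.002068 (det = 1475).
Flow direction (−∇h) has components (-0.0004746 E, -0.002068 N).
Azimuth = atan2(E, N) = atan2(-0.0004746, -0.002068) = 192.9° ≈ 193°.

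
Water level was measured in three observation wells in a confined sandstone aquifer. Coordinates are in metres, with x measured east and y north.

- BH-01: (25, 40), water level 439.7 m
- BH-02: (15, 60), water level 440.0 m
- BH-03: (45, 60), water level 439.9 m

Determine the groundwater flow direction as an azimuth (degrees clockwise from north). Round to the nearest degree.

166°

Three-point gradient (reference BH-01): Δ to BH-02 = (-10, 20, +0.3), Δ to BH-03 = (20, 20, +0.2).
∂h/∂x = -0.003333, ∂h/∂y = +0.01333 (det = -600).
Flow direction (−∇h) has components (+0.003333 E, -0.01333 N).
Azimuth = atan2(E, N) = atan2(+0.003333, -0.01333) = 166.0° ≈ 166°.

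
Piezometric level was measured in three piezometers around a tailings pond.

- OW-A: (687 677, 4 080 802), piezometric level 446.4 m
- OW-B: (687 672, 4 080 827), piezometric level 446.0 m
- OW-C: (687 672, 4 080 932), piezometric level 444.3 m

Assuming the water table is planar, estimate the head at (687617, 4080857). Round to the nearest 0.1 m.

445.6 m

Differences from OW-A: to OW-B (Δx, Δy, Δh) = (-5, 25, -0.4); to OW-C = (-5, 130, -2.1).
Solve a·Δx + b·Δy = Δh: det = (-5)·130 − (-5)·25 = -525.
∂h/∂x = [(-0.4)·130 − (-2.1)·25] / -525 = -0.0009524
∂h/∂y = [(-5)·(-2.1) − (-5)·(-0.4)] / -525 = -0.01619
h(687617, 4080857) = 446.4 + (-0.0009524)·(-60) + (-0.01619)·(55) = 446.4 +0.057 -0.890 = 445.567 m.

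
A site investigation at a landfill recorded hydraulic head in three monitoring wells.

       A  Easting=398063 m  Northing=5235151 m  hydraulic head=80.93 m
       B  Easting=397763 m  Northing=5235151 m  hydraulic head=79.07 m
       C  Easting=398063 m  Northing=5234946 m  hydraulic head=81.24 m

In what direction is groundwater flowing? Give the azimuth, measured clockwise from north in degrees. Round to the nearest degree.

∂h/∂x = (79.07 − 80.93) / (397763 − 398063) = +0.006200
∂h/∂y = (81.24 − 80.93) / (5234946 − 5235151) = -0.001512
Flow direction (−∇h) has components (-0.006200 E, +0.001512 N).
Azimuth = atan2(E, N) = atan2(-0.006200, +0.001512) = 283.7° ≈ 284°.

284°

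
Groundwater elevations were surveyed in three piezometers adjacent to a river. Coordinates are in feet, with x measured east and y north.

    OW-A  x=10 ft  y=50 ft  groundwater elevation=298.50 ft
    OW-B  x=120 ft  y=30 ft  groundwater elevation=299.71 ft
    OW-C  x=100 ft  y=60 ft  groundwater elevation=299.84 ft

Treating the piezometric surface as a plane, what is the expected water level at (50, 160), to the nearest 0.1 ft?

300.5 ft

Differences from OW-A: to OW-B (Δx, Δy, Δh) = (110, -20, +1.21); to OW-C = (90, 10, +1.34).
Determinant of the coordinate differences = 110·10 − 90·(-20) = 2900.
∂h/∂x = [(+1.21)·10 − (+1.34)·(-20)] / 2900 = +0.01341
∂h/∂y = [110·(+1.34) − 90·(+1.21)] / 2900 = +0.01328
h(50, 160) = 298.50 + (+0.01341)·(40) + (+0.01328)·(110) = 298.50 +0.537 +1.460 = 300.497 ft.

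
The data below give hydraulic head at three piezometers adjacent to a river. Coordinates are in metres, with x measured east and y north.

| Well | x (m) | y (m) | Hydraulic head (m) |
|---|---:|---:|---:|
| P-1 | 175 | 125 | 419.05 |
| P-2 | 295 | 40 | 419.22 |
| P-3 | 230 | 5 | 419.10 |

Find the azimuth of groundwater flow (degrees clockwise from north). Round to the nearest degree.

258°

Differences from P-1: to P-2 (Δx, Δy, Δh) = (120, -85, +0.17); to P-3 = (55, -120, +0.05).
Determinant of the coordinate differences = 120·(-120) − 55·(-85) = -9725.
∂h/∂x = [(+0.17)·(-120) − (+0.05)·(-85)] / -9725 = +0.001661
∂h/∂y = [120·(+0.05) − 55·(+0.17)] / -9725 = +0.0003445
Flow direction (−∇h) has components (-0.001661 E, -0.0003445 N).
Azimuth = atan2(E, N) = atan2(-0.001661, -0.0003445) = 258.3° ≈ 258°.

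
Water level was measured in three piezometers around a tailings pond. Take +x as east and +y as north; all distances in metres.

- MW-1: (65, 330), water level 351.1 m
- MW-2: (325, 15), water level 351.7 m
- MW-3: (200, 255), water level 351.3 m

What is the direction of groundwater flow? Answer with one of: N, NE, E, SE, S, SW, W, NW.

NW

With h = a·x + b·y + c and MW-1 as origin, the differences give:
  260·a + (-315)·b = +0.6
  135·a + (-75)·b = +0.2
Eliminate b (×(-75) and ×(-315), subtract): 23025·a = 18.00 → a = ∂h/∂x = +0.0007818
Back-substitute: b = ∂h/∂y = -0.001260.
Flow = −∇h = (-0.0007818 east, +0.001260 north), which points northwest.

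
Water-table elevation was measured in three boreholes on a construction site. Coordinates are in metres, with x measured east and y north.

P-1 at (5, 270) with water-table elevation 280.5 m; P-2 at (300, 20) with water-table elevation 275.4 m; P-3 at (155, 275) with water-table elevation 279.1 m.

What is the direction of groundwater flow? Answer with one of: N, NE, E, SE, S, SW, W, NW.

Three-point gradient (reference P-1): Δ to P-2 = (295, -250, -5.1), Δ to P-3 = (150, 5, -1.4).
∂h/∂x = -0.009634, ∂h/∂y = +0.009031 (det = 38975).
Flow = −∇h = (+0.009634 east, -0.009031 north), which points southeast.

SE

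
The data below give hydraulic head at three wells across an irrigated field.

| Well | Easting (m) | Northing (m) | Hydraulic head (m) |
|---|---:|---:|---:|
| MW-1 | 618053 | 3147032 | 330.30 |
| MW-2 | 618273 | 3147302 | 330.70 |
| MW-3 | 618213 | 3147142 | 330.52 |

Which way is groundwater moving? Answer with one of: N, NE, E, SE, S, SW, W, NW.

SW

With h = a·x + b·y + c and MW-1 as origin, the differences give:
  220·a + 270·b = +0.40
  160·a + 110·b = +0.22
Eliminate b (×110 and ×270, subtract): -19000·a = -15.400 → a = ∂h/∂x = +0.0008105
Back-substitute: b = ∂h/∂y = +0.0008211.
Flow = −∇h = (-0.0008105 east, -0.0008211 north), which points southwest.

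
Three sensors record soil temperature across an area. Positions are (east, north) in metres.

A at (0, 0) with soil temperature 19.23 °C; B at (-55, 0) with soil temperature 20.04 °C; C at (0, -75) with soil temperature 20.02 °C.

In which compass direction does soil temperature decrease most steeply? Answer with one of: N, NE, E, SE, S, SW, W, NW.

NE

∂T/∂x = (20.04 − 19.23) / (-55 − 0) = -0.01473
∂T/∂y = (20.02 − 19.23) / (-75 − 0) = -0.01053
Steepest decrease is along −∇f = (+0.01473 E, +0.01053 N) → northeast.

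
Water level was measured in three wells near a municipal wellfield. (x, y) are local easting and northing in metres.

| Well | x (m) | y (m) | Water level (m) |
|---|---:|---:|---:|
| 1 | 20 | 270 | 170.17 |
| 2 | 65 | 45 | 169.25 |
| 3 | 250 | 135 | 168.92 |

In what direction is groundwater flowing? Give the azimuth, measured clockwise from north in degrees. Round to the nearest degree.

Differences from 1: to 2 (Δx, Δy, Δh) = (45, -225, -0.92); to 3 = (230, -135, -1.25).
Determinant of the coordinate differences = 45·(-135) − 230·(-225) = 45675.
∂h/∂x = [(-0.92)·(-135) − (-1.25)·(-225)] / 45675 = -0.003438
∂h/∂y = [45·(-1.25) − 230·(-0.92)] / 45675 = +0.003401
Flow direction (−∇h) has components (+0.003438 E, -0.003401 N).
Azimuth = atan2(E, N) = atan2(+0.003438, -0.003401) = 134.7° ≈ 135°.

135°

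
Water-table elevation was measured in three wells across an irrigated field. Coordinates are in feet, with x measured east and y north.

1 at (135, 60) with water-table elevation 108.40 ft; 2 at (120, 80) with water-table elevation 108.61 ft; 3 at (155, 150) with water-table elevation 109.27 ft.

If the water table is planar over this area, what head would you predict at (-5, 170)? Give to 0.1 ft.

109.6 ft

Differences from 1: to 2 (Δx, Δy, Δh) = (-15, 20, +0.21); to 3 = (20, 90, +0.87).
Determinant of the coordinate differences = (-15)·90 − 20·20 = -1750.
∂h/∂x = [(+0.21)·90 − (+0.87)·20] / -1750 = -0.0008571
∂h/∂y = [(-15)·(+0.87) − 20·(+0.21)] / -1750 = +0.009857
h(-5, 170) = 108.40 + (-0.0008571)·(-140) + (+0.009857)·(110) = 108.40 +0.120 +1.084 = 109.604 ft.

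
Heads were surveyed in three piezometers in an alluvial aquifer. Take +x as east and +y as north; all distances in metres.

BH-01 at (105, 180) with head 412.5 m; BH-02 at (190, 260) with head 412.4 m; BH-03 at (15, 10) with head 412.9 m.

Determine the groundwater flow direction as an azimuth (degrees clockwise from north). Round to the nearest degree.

329°

Taking BH-01 as reference: BH-02−BH-01 = (85, 80, -0.1); BH-03−BH-01 = (-90, -170, +0.4).
Solve a·Δx + b·Δy = Δh: det = 85·(-170) − (-90)·80 = -7250.
∂h/∂x = [(-0.1)·(-170) − (+0.4)·80] / -7250 = +0.002069
∂h/∂y = [85·(+0.4) − (-90)·(-0.1)] / -7250 = -0.003448
Flow direction (−∇h) has components (-0.002069 E, +0.003448 N).
Azimuth = atan2(E, N) = atan2(-0.002069, +0.003448) = 329.0° ≈ 329°.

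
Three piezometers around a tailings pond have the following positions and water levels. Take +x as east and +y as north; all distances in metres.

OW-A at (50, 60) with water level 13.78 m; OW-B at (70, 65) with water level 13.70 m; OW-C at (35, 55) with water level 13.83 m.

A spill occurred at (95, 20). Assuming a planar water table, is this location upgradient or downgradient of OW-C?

Taking OW-A as reference: OW-B−OW-A = (20, 5, -0.08); OW-C−OW-A = (-15, -5, +0.05).
Determinant of the coordinate differences = 20·(-5) − (-15)·5 = -25.
∂h/∂x = [(-0.08)·(-5) − (+0.05)·5] / -25 = -0.006000
∂h/∂y = [20·(+0.05) − (-15)·(-0.08)] / -25 = +0.008000
Head at (95, 20) = 13.78 + (-0.006000)·(45) + (+0.008000)·(-40) = 13.19 m.
That is lower than the 13.83 m at OW-C, so the point is downgradient.

downgradient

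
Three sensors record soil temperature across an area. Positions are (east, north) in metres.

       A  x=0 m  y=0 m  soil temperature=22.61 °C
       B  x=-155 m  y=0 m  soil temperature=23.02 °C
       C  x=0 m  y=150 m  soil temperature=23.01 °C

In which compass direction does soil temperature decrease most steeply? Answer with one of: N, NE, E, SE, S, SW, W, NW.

∂T/∂x = (23.02 − 22.61) / (-155 − 0) = -0.002645
∂T/∂y = (23.01 − 22.61) / (150 − 0) = +0.002667
Steepest decrease is along −∇f = (+0.002645 E, -0.002667 N) → southeast.

SE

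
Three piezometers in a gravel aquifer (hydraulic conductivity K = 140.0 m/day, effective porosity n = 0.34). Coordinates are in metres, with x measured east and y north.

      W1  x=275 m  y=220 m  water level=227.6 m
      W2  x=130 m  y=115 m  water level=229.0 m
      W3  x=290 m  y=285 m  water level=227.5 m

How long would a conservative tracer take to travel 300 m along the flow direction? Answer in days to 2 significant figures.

71 days

Differences from W1: to W2 (Δx, Δy, Δh) = (-145, -105, +1.4); to W3 = (15, 65, -0.1).
Determinant of the coordinate differences = (-145)·65 − 15·(-105) = -7850.
∂h/∂x = [(+1.4)·65 − (-0.1)·(-105)] / -7850 = -0.01025
∂h/∂y = [(-145)·(-0.1) − 15·(+1.4)] / -7850 = +0.0008280
|∇h| = √(-0.01025² + 0.0008280²) = 0.01028
Seepage velocity v = K·i/n = 140.0 × 0.01028 / 0.34 = 4.233 m/day.
t = 300 / 4.233 = 70.87 days.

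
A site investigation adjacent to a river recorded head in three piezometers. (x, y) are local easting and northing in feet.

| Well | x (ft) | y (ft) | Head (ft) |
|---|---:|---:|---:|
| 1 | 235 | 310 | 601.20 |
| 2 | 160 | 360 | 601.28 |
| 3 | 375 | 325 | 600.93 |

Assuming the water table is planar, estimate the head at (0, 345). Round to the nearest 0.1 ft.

Taking 1 as reference: 2−1 = (-75, 50, +0.08); 3−1 = (140, 15, -0.27).
Determinant of the coordinate differences = (-75)·15 − 140·50 = -8125.
∂h/∂x = [(+0.08)·15 − (-0.27)·50] / -8125 = -0.001809
∂h/∂y = [(-75)·(-0.27) − 140·(+0.08)] / -8125 = -0.001114
h(0, 345) = 601.20 + (-0.001809)·(-235) + (-0.001114)·(35) = 601.20 +0.425 -0.039 = 601.586 ft.

601.6 ft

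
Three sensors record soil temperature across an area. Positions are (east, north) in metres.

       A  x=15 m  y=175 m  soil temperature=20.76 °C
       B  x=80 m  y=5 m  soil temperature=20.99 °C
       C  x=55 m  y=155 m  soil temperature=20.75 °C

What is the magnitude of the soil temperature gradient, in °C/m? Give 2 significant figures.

0.0021 °C/m

Taking A as reference: B−A = (65, -170, +0.23); C−A = (40, -20, -0.01).
Solve a·Δx + b·Δy = ΔT: det = 65·(-20) − 40·(-170) = 5500.
∂T/∂x = [(+0.23)·(-20) − (-0.01)·(-170)] / 5500 = -0.001145
∂T/∂y = [65·(-0.01) − 40·(+0.23)] / 5500 = -0.001791
|∇f| = √(-0.001145² + -0.001791²) = 0.002126 °C/m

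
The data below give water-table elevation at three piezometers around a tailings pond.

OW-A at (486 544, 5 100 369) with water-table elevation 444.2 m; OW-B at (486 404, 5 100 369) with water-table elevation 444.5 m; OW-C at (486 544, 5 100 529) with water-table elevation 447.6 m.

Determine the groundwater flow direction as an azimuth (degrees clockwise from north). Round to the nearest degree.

174°

∂h/∂x = (444.5 − 444.2) / (486404 − 486544) = -0.002143
∂h/∂y = (447.6 − 444.2) / (5100529 − 5100369) = +0.02125
Flow direction (−∇h) has components (+0.002143 E, -0.02125 N).
Azimuth = atan2(E, N) = atan2(+0.002143, -0.02125) = 174.2° ≈ 174°.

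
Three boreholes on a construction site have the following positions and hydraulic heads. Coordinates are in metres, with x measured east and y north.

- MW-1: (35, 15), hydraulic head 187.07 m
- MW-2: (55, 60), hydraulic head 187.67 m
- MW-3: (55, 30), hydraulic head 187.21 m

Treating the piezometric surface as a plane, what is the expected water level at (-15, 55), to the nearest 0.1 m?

With h = a·x + b·y + c and MW-1 as origin, the differences give:
  20·a + 45·b = +0.60
  20·a + 15·b = +0.14
Eliminate b (×15 and ×45, subtract): -600·a = 2.700 → a = ∂h/∂x = -0.004500
Back-substitute: b = ∂h/∂y = +0.01533.
h(-15, 55) = 187.07 + (-0.004500)·(-50) + (+0.01533)·(40) = 187.07 +0.225 +0.613 = 187.908 m.

187.9 m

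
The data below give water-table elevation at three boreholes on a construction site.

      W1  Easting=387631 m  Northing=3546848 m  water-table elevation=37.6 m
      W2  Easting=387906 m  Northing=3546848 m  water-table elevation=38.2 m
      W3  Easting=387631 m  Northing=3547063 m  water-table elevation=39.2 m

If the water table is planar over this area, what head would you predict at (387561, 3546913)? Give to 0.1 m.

37.9 m

∂h/∂x = (38.2 − 37.6) / (387906 − 387631) = +0.002182
∂h/∂y = (39.2 − 37.6) / (3547063 − 3546848) = +0.007442
h(387561, 3546913) = 37.6 + (+0.002182)·(-70) + (+0.007442)·(65) = 37.6 -0.153 +0.484 = 37.931 m.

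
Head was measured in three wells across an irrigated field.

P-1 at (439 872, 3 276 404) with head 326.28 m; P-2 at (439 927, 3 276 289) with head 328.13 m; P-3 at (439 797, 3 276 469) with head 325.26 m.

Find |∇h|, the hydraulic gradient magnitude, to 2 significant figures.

0.016

Taking P-1 as reference: P-2−P-1 = (55, -115, +1.85); P-3−P-1 = (-75, 65, -1.02).
Determinant of the coordinate differences = 55·65 − (-75)·(-115) = -5050.
∂h/∂x = [(+1.85)·65 − (-1.02)·(-115)] / -5050 = -0.0005842
∂h/∂y = [55·(-1.02) − (-75)·(+1.85)] / -5050 = -0.01637
|∇h| = √(-0.0005842² + -0.01637²) = 0.01638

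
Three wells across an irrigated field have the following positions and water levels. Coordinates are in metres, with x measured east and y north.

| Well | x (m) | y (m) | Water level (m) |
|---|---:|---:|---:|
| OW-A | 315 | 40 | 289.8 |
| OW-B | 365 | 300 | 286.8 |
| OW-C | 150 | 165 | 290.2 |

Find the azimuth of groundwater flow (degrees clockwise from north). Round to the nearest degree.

Taking OW-A as reference: OW-B−OW-A = (50, 260, -3.0); OW-C−OW-A = (-165, 125, +0.4).
Solve a·Δx + b·Δy = Δh: det = 50·125 − (-165)·260 = 49150.
∂h/∂x = [(-3.0)·125 − (+0.4)·260] / 49150 = -0.009746
∂h/∂y = [50·(+0.4) − (-165)·(-3.0)] / 49150 = -0.009664
Flow direction (−∇h) has components (+0.009746 E, +0.009664 N).
Azimuth = atan2(E, N) = atan2(+0.009746, +0.009664) = 45.2° ≈ 045°.

045°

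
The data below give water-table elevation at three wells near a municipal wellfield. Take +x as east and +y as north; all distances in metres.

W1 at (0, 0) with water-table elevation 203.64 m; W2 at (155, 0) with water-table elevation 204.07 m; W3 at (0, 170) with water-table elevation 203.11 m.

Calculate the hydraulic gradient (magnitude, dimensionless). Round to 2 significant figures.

∂h/∂x = (204.07 − 203.64) / (155 − 0) = +0.002774
∂h/∂y = (203.11 − 203.64) / (170 − 0) = -0.003118
|∇h| = √(0.002774² + -0.003118²) = 0.004173

0.0042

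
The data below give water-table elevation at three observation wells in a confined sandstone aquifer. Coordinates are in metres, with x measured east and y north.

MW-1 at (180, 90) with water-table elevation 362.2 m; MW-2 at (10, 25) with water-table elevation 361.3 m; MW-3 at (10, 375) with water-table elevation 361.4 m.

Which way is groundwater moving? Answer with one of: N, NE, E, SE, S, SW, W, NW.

W

Taking MW-1 as reference: MW-2−MW-1 = (-170, -65, -0.9); MW-3−MW-1 = (-170, 285, -0.8).
Solve a·Δx + b·Δy = Δh: det = (-170)·285 − (-170)·(-65) = -59500.
∂h/∂x = [(-0.9)·285 − (-0.8)·(-65)] / -59500 = +0.005185
∂h/∂y = [(-170)·(-0.8) − (-170)·(-0.9)] / -59500 = +0.0002857
Flow = −∇h = (-0.005185 east, -0.0002857 north), which points west.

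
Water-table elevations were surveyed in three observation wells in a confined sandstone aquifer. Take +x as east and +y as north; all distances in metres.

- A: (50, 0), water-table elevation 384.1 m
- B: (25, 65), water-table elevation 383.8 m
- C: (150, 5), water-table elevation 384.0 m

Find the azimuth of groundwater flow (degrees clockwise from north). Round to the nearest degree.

Differences from A: to B (Δx, Δy, Δh) = (-25, 65, -0.3); to C = (100, 5, -0.1).
Solve a·Δx + b·Δy = Δh: det = (-25)·5 − 100·65 = -6625.
∂h/∂x = [(-0.3)·5 − (-0.1)·65] / -6625 = -0.0007547
∂h/∂y = [(-25)·(-0.1) − 100·(-0.3)] / -6625 = -0.004906
Flow direction (−∇h) has components (+0.0007547 E, +0.004906 N).
Azimuth = atan2(E, N) = atan2(+0.0007547, +0.004906) = 8.7° ≈ 009°.

009°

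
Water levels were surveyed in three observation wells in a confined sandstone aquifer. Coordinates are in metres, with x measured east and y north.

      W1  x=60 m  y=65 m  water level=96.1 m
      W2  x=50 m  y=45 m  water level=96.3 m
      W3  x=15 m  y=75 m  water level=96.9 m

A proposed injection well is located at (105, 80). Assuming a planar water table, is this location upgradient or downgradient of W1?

downgradient

With h = a·x + b·y + c and W1 as origin, the differences give:
  (-10)·a + (-20)·b = +0.2
  (-45)·a + 10·b = +0.8
Eliminate b (×10 and ×(-20), subtract): -1000·a = 18.00 → a = ∂h/∂x = -0.01800
Back-substitute: b = ∂h/∂y = -0.001000.
Head at (105, 80) = 96.1 + (-0.01800)·(45) + (-0.001000)·(15) = 95.27 m.
That is lower than the 96.1 m at W1, so the point is downgradient.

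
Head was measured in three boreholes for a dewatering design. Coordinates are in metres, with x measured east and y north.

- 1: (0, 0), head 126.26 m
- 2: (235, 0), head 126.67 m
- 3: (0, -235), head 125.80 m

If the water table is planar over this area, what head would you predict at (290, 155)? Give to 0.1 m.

∂h/∂x = (126.67 − 126.26) / (235 − 0) = +0.001745
∂h/∂y = (125.80 − 126.26) / (-235 − 0) = +0.001957
h(290, 155) = 126.26 + (+0.001745)·(290) + (+0.001957)·(155) = 126.26 +0.506 +0.303 = 127.069 m.

127.1 m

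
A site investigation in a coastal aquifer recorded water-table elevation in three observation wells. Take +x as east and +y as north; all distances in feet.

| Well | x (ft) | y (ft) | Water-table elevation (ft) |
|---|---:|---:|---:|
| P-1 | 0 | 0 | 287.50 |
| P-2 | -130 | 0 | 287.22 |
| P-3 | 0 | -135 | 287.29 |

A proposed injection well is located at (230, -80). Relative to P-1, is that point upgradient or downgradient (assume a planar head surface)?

∂h/∂x = (287.22 − 287.50) / (-130 − 0) = +0.002154
∂h/∂y = (287.29 − 287.50) / (-135 − 0) = +0.001556
Head at (230, -80) = 287.50 + (+0.002154)·(230) + (+0.001556)·(-80) = 287.87 ft.
That is higher than the 287.50 ft at P-1, so the point is upgradient.

upgradient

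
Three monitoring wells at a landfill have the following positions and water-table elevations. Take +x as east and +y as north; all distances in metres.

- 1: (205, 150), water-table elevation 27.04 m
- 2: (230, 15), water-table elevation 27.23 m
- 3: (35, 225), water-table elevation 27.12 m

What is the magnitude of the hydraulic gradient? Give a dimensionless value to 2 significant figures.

0.0020

Differences from 1: to 2 (Δx, Δy, Δh) = (25, -135, +0.19); to 3 = (-170, 75, +0.08).
Determinant of the coordinate differences = 25·75 − (-170)·(-135) = -21075.
∂h/∂x = [(+0.19)·75 − (+0.08)·(-135)] / -21075 = -0.001189
∂h/∂y = [25·(+0.08) − (-170)·(+0.19)] / -21075 = -0.001628
|∇h| = √(-0.001189² + -0.001628²) = 0.002016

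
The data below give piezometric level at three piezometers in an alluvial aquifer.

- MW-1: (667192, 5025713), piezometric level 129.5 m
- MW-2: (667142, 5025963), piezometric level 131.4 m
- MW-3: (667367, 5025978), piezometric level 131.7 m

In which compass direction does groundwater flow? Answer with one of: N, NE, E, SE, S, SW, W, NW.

Three-point gradient (reference MW-1): Δ to MW-2 = (-50, 250, +1.9), Δ to MW-3 = (175, 265, +2.2).
∂h/∂x = +0.0008158, ∂h/∂y = +0.007763 (det = -57000).
Flow = −∇h = (-0.0008158 east, -0.007763 north), which points south.

S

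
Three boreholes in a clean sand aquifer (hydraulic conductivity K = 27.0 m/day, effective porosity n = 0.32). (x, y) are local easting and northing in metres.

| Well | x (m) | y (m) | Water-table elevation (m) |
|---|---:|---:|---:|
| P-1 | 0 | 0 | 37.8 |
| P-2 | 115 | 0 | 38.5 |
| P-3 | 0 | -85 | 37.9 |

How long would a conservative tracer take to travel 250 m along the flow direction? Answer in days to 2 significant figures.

∂h/∂x = (38.5 − 37.8) / (115 − 0) = +0.006087
∂h/∂y = (37.9 − 37.8) / (-85 − 0) = -0.001176
|∇h| = √(0.006087² + -0.001176²) = 0.0062
Seepage velocity v = K·i/n = 27.0 × 0.0062 / 0.32 = 0.5231 m/day.
t = 250 / 0.5231 = 477.9 days.

480 days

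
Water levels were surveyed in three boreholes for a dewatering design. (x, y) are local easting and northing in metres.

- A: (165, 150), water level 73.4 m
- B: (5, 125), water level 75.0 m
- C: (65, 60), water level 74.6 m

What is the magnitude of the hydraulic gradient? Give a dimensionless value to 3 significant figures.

With h = a·x + b·y + c and A as origin, the differences give:
  (-160)·a + (-25)·b = +1.6
  (-100)·a + (-90)·b = +1.2
Eliminate b (×(-90) and ×(-25), subtract): 11900·a = -114.00 → a = ∂h/∂x = -0.009580
Back-substitute: b = ∂h/∂y = -0.002689.
|∇h| = √(-0.009580² + -0.002689²) = 0.00995

0.00995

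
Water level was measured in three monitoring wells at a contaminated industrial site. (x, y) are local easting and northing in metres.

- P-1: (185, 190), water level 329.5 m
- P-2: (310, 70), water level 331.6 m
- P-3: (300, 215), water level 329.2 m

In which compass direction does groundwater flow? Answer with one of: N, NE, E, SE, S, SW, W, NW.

N

With h = a·x + b·y + c and P-1 as origin, the differences give:
  125·a + (-120)·b = +2.1
  115·a + 25·b = -0.3
Eliminate b (×25 and ×(-120), subtract): 16925·a = 16.50 → a = ∂h/∂x = +0.0009749
Back-substitute: b = ∂h/∂y = -0.01648.
Flow = −∇h = (-0.0009749 east, +0.01648 north), which points north.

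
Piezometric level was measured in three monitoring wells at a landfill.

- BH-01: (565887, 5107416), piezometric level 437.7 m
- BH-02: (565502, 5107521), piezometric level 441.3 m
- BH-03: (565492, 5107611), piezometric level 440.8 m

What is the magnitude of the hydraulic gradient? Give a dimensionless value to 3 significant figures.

Differences from BH-01: to BH-02 (Δx, Δy, Δh) = (-385, 105, +3.6); to BH-03 = (-395, 195, +3.1).
Solve a·Δx + b·Δy = Δh: det = (-385)·195 − (-395)·105 = -33600.
∂h/∂x = [(+3.6)·195 − (+3.1)·105] / -33600 = -0.01121
∂h/∂y = [(-385)·(+3.1) − (-395)·(+3.6)] / -33600 = -0.006801
|∇h| = √(-0.01121² + -0.006801²) = 0.01311

0.0131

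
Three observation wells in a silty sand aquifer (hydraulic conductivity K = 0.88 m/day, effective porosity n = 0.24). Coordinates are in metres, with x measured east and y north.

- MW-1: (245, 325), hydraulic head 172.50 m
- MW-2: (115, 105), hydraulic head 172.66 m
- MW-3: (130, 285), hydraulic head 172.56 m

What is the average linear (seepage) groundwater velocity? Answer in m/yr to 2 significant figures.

Three-point gradient (reference MW-1): Δ to MW-2 = (-130, -220, +0.16), Δ to MW-3 = (-115, -40, +0.06).
∂h/∂x = -0.0003383, ∂h/∂y = -0.0005274 (det = -20100).
|∇h| = √(-0.0003383² + -0.0005274²) = 0.0006266
Seepage velocity v = K·i/n = 0.88 × 0.0006266 / 0.24 = 0.002298 m/day = 0.8393 m/yr.

0.84 m/yr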